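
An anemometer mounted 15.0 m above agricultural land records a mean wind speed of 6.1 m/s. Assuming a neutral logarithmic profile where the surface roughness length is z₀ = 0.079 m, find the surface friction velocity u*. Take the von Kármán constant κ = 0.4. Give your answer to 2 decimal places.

Log law: V(z) = (u*/κ) · ln(z/z₀) ⇒ u* = κ · V / ln(z/z₀)
u* = 0.4 × 6.1 / ln(15.0/0.079) = 0.4 × 6.1 / 5.2464
   = 2.4400 / 5.2464 = 0.4651 m/s

u* ≈ 0.47 m/s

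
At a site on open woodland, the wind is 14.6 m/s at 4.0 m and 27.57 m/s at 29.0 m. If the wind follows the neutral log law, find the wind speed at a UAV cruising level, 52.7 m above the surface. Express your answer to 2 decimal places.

Log law: V ∝ ln(z/z₀). From the pair, with r = V₁/V₂ = 0.52956,
ln z₀ = (ln z₁ − r·ln z₂)/(1 − r) = (1.3863 − 0.52956×3.3673)/0.47044 = -0.8437 → z₀ = 0.4301 m
V₃ = V₁ · ln(z₃/z₀)/ln(z₁/z₀) = 14.6 × 4.8083/2.2300 = 31.4808 m/s

31.48 m/s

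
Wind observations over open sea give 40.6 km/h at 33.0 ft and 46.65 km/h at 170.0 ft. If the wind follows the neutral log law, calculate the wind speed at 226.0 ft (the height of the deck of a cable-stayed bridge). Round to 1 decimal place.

47.7 km/h

Log law: V ∝ ln(z/z₀). From the pair, with r = V₁/V₂ = 0.87031,
ln z₀ = (ln z₁ − r·ln z₂)/(1 − r) = (3.4965 − 0.87031×5.1358)/0.12969 = -7.5044 → z₀ = 0.0005507 ft
V₃ = V₁ · ln(z₃/z₀)/ln(z₁/z₀) = 40.6 × 12.9249/11.0009 = 47.7009 km/h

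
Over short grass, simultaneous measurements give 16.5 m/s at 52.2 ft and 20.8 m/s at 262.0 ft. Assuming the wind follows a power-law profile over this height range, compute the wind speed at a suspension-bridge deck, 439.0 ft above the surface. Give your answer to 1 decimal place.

22.4 m/s

First find α: α = ln(V₂/V₁)/ln(z₂/z₁) = ln(20.8/16.5)/ln(262.0/52.2) = 0.23159/1.61326 = 0.1436
Extrapolate from 262.0 ft to 439.0 ft: V₃ = 20.8 × (439.0/262.0)^0.1436 = 20.8 × 1.0769 = 22.3998 m/s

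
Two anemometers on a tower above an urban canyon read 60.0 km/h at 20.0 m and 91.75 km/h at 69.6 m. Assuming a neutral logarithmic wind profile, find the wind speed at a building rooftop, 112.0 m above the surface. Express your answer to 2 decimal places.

Log law: V ∝ ln(z/z₀). From the pair, with r = V₁/V₂ = 0.65395,
ln z₀ = (ln z₁ − r·ln z₂)/(1 − r) = (2.9957 − 0.65395×4.2428)/0.34605 = 0.6391 → z₀ = 1.895 m
V₃ = V₁ · ln(z₃/z₀)/ln(z₁/z₀) = 60.0 × 4.0794/2.3566 = 103.8624 km/h

103.86 km/h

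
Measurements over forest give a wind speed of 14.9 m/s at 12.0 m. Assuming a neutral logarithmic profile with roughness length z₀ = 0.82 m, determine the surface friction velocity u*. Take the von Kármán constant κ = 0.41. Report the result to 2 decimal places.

Log law: V(z) = (u*/κ) · ln(z/z₀) ⇒ u* = κ · V / ln(z/z₀)
u* = 0.41 × 14.9 / ln(12.0/0.82) = 0.41 × 14.9 / 2.6834
   = 6.1090 / 2.6834 = 2.2766 m/s

u* ≈ 2.28 m/s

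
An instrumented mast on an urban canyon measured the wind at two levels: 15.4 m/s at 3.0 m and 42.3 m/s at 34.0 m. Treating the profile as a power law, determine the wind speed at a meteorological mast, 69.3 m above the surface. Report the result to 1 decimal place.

56.9 m/s

First find α: α = ln(V₂/V₁)/ln(z₂/z₁) = ln(42.3/15.4)/ln(34.0/3.0) = 1.01042/2.42775 = 0.4162
Extrapolate from 34.0 m to 69.3 m: V₃ = 42.3 × (69.3/34.0)^0.4162 = 42.3 × 1.3450 = 56.8920 m/s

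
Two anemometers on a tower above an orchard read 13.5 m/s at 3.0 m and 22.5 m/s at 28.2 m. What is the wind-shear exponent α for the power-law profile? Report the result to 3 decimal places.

α ≈ 0.228

Power law: V₂/V₁ = (z₂/z₁)^α ⇒ α = ln(V₂/V₁) / ln(z₂/z₁)
α = ln(22.5/13.5) / ln(28.2/3.0) = ln(1.6667) / ln(9.4000)
  = 0.51083 / 2.24071 = 0.22797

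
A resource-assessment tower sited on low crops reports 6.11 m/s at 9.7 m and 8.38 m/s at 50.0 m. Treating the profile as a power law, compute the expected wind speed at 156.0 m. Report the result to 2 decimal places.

10.43 m/s

First find α: α = ln(V₂/V₁)/ln(z₂/z₁) = ln(8.38/6.11)/ln(50.0/9.7) = 0.31592/1.63990 = 0.1926
Extrapolate from 50.0 m to 156.0 m: V₃ = 8.38 × (156.0/50.0)^0.1926 = 8.38 × 1.2451 = 10.4338 m/s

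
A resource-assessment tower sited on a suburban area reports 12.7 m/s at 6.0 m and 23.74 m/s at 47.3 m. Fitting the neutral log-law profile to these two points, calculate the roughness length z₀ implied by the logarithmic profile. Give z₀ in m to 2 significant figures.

Log law: V(z) ∝ ln(z/z₀). With r = V₁/V₂ = 12.7/23.74 = 0.53496,
r · ln(z₂/z₀) = ln(z₁/z₀) ⇒ ln z₀ = (ln z₁ − r·ln z₂)/(1 − r)
ln z₀ = (1.79176 − 0.53496×3.85651) / 0.46504 = -0.5835
z₀ = exp(-0.5835) = 0.5580 m

z₀ ≈ 0.56 m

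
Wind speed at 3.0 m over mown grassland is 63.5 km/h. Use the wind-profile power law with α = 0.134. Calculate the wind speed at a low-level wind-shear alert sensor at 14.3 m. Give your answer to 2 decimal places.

Power-law profile: V₂ = V₁ · (z₂/z₁)^α
V₂ = 63.5 × (14.3/3.0)^0.134 = 63.5 × (4.7667)^0.134
    = 63.5 × 1.2328 = 78.2807 km/h

78.28 km/h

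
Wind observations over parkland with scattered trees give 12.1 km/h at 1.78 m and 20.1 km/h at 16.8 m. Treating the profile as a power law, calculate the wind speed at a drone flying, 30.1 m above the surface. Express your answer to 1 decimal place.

First find α: α = ln(V₂/V₁)/ln(z₂/z₁) = ln(20.1/12.1)/ln(16.8/1.78) = 0.50751/2.24477 = 0.2261
Extrapolate from 16.8 m to 30.1 m: V₃ = 20.1 × (30.1/16.8)^0.2261 = 20.1 × 1.1409 = 22.9327 km/h

22.9 km/h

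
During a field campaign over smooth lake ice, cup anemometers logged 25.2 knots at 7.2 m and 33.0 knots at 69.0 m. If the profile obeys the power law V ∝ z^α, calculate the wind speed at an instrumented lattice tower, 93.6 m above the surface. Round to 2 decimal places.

First find α: α = ln(V₂/V₁)/ln(z₂/z₁) = ln(33.0/25.2)/ln(69.0/7.2) = 0.26966/2.26003 = 0.1193
Extrapolate from 69.0 m to 93.6 m: V₃ = 33.0 × (93.6/69.0)^0.1193 = 33.0 × 1.0371 = 34.2228 knots

34.22 knots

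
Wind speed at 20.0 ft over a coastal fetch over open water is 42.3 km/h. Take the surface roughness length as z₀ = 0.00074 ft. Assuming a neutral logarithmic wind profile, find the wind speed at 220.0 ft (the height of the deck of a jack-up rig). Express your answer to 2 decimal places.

Log law: V(z) ∝ ln(z/z₀), so V₂/V₁ = ln(z₂/z₀) / ln(z₁/z₀).
ln(220.0/0.00074) = 12.6025, ln(20.0/0.00074) = 10.2046
V₂ = 42.3 × 12.6025/10.2046 = 42.3 × 1.2350 = 52.2397 km/h

52.24 km/h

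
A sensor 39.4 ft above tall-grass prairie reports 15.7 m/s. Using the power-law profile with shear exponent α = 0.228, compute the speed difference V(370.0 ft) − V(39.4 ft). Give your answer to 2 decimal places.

10.46 m/s

Power law: V₂ = V₁ · (z₂/z₁)^α = 15.7 × (9.3909)^0.228 = 26.1623 m/s
ΔV = 26.1623 − 15.7 = 10.4623 m/s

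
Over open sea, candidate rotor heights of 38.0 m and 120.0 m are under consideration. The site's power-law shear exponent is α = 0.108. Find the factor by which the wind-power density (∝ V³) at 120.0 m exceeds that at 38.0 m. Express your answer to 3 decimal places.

Speed ratio: V_B/V_A = (z_B/z_A)^α = (120.0/38.0)^0.108 = (3.1579)^0.108 = 1.13223
Power-density ratio: P_B/P_A = (V_B/V_A)³ = (1.13223)³ = 1.45146

1.451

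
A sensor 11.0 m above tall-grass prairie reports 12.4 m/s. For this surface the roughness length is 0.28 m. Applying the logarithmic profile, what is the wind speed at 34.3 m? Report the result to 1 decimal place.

Log law: V(z) ∝ ln(z/z₀), so V₂/V₁ = ln(z₂/z₀) / ln(z₁/z₀).
ln(34.3/0.28) = 4.8081, ln(11.0/0.28) = 3.6709
V₂ = 12.4 × 4.8081/3.6709 = 12.4 × 1.3098 = 16.2416 m/s

16.2 m/s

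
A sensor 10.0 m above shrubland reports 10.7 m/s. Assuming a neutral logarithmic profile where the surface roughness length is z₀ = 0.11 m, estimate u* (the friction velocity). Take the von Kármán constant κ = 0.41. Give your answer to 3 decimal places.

Log law: V(z) = (u*/κ) · ln(z/z₀) ⇒ u* = κ · V / ln(z/z₀)
u* = 0.41 × 10.7 / ln(10.0/0.11) = 0.41 × 10.7 / 4.5099
   = 4.3870 / 4.5099 = 0.9728 m/s

u* ≈ 0.973 m/s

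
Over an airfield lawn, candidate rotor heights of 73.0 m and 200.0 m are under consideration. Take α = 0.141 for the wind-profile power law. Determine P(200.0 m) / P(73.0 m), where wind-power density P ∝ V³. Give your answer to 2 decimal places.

Speed ratio: V_B/V_A = (z_B/z_A)^α = (200.0/73.0)^0.141 = (2.7397)^0.141 = 1.15270
Power-density ratio: P_B/P_A = (V_B/V_A)³ = (1.15270)³ = 1.53162

1.53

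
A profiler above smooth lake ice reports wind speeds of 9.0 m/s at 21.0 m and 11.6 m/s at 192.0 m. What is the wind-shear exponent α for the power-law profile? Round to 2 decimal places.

α ≈ 0.11

Power law: V₂/V₁ = (z₂/z₁)^α ⇒ α = ln(V₂/V₁) / ln(z₂/z₁)
α = ln(11.6/9.0) / ln(192.0/21.0) = ln(1.2889) / ln(9.1429)
  = 0.25378 / 2.21297 = 0.11468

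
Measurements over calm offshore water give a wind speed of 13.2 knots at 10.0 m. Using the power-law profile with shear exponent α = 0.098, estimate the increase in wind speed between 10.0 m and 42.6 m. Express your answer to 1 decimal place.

2.0 knots

Power law: V₂ = V₁ · (z₂/z₁)^α = 13.2 × (4.2600)^0.098 = 15.2144 knots
ΔV = 15.2144 − 13.2 = 2.0144 knots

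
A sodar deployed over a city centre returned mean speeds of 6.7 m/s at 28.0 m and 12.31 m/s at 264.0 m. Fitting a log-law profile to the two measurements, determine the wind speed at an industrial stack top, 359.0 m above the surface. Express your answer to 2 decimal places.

Log law: V ∝ ln(z/z₀). From the pair, with r = V₁/V₂ = 0.54427,
ln z₀ = (ln z₁ − r·ln z₂)/(1 − r) = (3.3322 − 0.54427×5.5759)/0.45573 = 0.6525 → z₀ = 1.920 m
V₃ = V₁ · ln(z₃/z₀)/ln(z₁/z₀) = 6.7 × 5.2308/2.6797 = 13.0785 m/s

13.08 m/s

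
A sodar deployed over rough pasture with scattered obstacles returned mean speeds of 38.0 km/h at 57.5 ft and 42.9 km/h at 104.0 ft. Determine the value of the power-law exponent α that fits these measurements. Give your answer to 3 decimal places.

α ≈ 0.205

Power law: V₂/V₁ = (z₂/z₁)^α ⇒ α = ln(V₂/V₁) / ln(z₂/z₁)
α = ln(42.9/38.0) / ln(104.0/57.5) = ln(1.1289) / ln(1.8087)
  = 0.12129 / 0.59261 = 0.20466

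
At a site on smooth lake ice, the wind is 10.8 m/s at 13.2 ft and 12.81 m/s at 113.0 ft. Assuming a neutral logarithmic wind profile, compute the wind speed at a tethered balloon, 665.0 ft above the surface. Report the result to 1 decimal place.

14.5 m/s

Log law: V ∝ ln(z/z₀). From the pair, with r = V₁/V₂ = 0.84309,
ln z₀ = (ln z₁ − r·ln z₂)/(1 − r) = (2.5802 − 0.84309×4.7274)/0.15691 = -8.9568 → z₀ = 0.0001289 ft
V₃ = V₁ · ln(z₃/z₀)/ln(z₁/z₀) = 10.8 × 15.4566/11.5370 = 14.4692 m/s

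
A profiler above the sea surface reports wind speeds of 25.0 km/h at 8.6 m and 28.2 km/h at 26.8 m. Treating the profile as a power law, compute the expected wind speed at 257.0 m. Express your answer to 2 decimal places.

35.83 km/h

First find α: α = ln(V₂/V₁)/ln(z₂/z₁) = ln(28.2/25.0)/ln(26.8/8.6) = 0.12045/1.13664 = 0.1060
Extrapolate from 26.8 m to 257.0 m: V₃ = 28.2 × (257.0/26.8)^0.1060 = 28.2 × 1.2707 = 35.8333 km/h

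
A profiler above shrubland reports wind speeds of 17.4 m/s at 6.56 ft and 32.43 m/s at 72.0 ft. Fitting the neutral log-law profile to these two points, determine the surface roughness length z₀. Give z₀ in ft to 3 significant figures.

Log law: V(z) ∝ ln(z/z₀). With r = V₁/V₂ = 17.4/32.43 = 0.53654,
r · ln(z₂/z₀) = ln(z₁/z₀) ⇒ ln z₀ = (ln z₁ − r·ln z₂)/(1 − r)
ln z₀ = (1.88099 − 0.53654×4.27667) / 0.46346 = -0.8924
z₀ = exp(-0.8924) = 0.4097 ft

z₀ ≈ 0.410 ft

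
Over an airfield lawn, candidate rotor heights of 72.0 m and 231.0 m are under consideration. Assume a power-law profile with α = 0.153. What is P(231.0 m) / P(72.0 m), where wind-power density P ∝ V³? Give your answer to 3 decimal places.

Speed ratio: V_B/V_A = (z_B/z_A)^α = (231.0/72.0)^0.153 = (3.2083)^0.153 = 1.19526
Power-density ratio: P_B/P_A = (V_B/V_A)³ = (1.19526)³ = 1.70758

1.708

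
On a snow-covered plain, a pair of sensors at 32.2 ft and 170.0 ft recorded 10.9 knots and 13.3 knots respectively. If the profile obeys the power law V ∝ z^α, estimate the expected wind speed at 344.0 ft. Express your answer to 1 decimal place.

First find α: α = ln(V₂/V₁)/ln(z₂/z₁) = ln(13.3/10.9)/ln(170.0/32.2) = 0.19900/1.66383 = 0.1196
Extrapolate from 170.0 ft to 344.0 ft: V₃ = 13.3 × (344.0/170.0)^0.1196 = 13.3 × 1.0880 = 14.4698 knots

14.5 knots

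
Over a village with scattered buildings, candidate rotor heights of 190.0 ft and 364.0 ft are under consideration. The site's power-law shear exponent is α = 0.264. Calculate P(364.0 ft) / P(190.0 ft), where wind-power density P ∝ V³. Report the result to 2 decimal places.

1.67

Speed ratio: V_B/V_A = (z_B/z_A)^α = (364.0/190.0)^0.264 = (1.9158)^0.264 = 1.18724
Power-density ratio: P_B/P_A = (V_B/V_A)³ = (1.18724)³ = 1.67348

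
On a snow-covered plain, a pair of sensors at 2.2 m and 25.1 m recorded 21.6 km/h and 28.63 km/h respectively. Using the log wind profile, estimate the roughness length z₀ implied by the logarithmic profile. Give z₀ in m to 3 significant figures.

Log law: V(z) ∝ ln(z/z₀). With r = V₁/V₂ = 21.6/28.63 = 0.75445,
r · ln(z₂/z₀) = ln(z₁/z₀) ⇒ ln z₀ = (ln z₁ − r·ln z₂)/(1 − r)
ln z₀ = (0.78846 − 0.75445×3.22287) / 0.24555 = -6.6914
z₀ = exp(-6.6914) = 0.001242 m

z₀ ≈ 0.00124 m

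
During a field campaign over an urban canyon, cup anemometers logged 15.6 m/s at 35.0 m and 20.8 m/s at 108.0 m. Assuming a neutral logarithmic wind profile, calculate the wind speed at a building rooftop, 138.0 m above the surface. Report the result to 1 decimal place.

21.9 m/s

Log law: V ∝ ln(z/z₀). From the pair, with r = V₁/V₂ = 0.75000,
ln z₀ = (ln z₁ − r·ln z₂)/(1 − r) = (3.5553 − 0.75000×4.6821)/0.25000 = 0.1750 → z₀ = 1.191 m
V₃ = V₁ · ln(z₃/z₀)/ln(z₁/z₀) = 15.6 × 4.7523/3.3803 = 21.9312 m/s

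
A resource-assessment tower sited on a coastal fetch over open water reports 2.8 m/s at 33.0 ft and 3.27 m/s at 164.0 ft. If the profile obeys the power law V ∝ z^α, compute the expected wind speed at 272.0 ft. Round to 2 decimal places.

First find α: α = ln(V₂/V₁)/ln(z₂/z₁) = ln(3.27/2.8)/ln(164.0/33.0) = 0.15517/1.60336 = 0.0968
Extrapolate from 164.0 ft to 272.0 ft: V₃ = 3.27 × (272.0/164.0)^0.0968 = 3.27 × 1.0502 = 3.4341 m/s

3.43 m/s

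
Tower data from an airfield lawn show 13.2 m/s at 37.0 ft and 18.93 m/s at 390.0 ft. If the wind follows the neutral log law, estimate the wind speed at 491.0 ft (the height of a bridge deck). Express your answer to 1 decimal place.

Log law: V ∝ ln(z/z₀). From the pair, with r = V₁/V₂ = 0.69731,
ln z₀ = (ln z₁ − r·ln z₂)/(1 − r) = (3.6109 − 0.69731×5.9661)/0.30269 = -1.8147 → z₀ = 0.1629 ft
V₃ = V₁ · ln(z₃/z₀)/ln(z₁/z₀) = 13.2 × 8.0112/5.4257 = 19.4903 m/s

19.5 m/s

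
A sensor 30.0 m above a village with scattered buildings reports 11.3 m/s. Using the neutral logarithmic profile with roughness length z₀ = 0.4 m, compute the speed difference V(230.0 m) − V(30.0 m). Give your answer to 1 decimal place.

Log law: V₂ = V₁ · ln(z₂/z₀)/ln(z₁/z₀) = 11.3 × 6.3544/4.3175 = 16.6311 m/s
ΔV = 16.6311 − 11.3 = 5.3311 m/s

5.3 m/s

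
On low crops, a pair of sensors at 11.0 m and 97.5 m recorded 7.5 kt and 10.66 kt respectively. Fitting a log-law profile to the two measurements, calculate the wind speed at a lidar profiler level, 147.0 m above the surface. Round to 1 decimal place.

11.3 kt

Log law: V ∝ ln(z/z₀). From the pair, with r = V₁/V₂ = 0.70356,
ln z₀ = (ln z₁ − r·ln z₂)/(1 − r) = (2.3979 − 0.70356×4.5799)/0.29644 = -2.7808 → z₀ = 0.06199 m
V₃ = V₁ · ln(z₃/z₀)/ln(z₁/z₀) = 7.5 × 7.7712/5.1787 = 11.2546 kt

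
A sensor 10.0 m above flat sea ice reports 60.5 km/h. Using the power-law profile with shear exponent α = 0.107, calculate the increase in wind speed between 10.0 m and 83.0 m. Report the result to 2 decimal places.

15.37 km/h

Power law: V₂ = V₁ · (z₂/z₁)^α = 60.5 × (8.3000)^0.107 = 75.8747 km/h
ΔV = 75.8747 − 60.5 = 15.3747 km/h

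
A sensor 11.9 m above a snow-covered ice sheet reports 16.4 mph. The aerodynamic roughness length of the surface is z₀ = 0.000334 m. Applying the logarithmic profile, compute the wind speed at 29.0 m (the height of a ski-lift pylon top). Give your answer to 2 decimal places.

17.79 mph

Log law: V(z) ∝ ln(z/z₀), so V₂/V₁ = ln(z₂/z₀) / ln(z₁/z₀).
ln(29.0/0.000334) = 11.3717, ln(11.9/0.000334) = 10.4809
V₂ = 16.4 × 11.3717/10.4809 = 16.4 × 1.0850 = 17.7938 mph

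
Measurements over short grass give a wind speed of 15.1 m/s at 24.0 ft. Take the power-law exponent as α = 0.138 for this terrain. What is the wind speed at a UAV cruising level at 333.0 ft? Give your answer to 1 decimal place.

Power-law profile: V₂ = V₁ · (z₂/z₁)^α
V₂ = 15.1 × (333.0/24.0)^0.138 = 15.1 × (13.8750)^0.138
    = 15.1 × 1.4376 = 21.7073 m/s

21.7 m/s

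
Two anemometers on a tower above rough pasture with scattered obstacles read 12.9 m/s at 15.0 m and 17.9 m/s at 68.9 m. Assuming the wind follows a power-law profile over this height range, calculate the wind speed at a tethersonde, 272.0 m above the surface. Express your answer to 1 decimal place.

First find α: α = ln(V₂/V₁)/ln(z₂/z₁) = ln(17.9/12.9)/ln(68.9/15.0) = 0.32757/1.52461 = 0.2149
Extrapolate from 68.9 m to 272.0 m: V₃ = 17.9 × (272.0/68.9)^0.2149 = 17.9 × 1.3432 = 24.0427 m/s

24.0 m/s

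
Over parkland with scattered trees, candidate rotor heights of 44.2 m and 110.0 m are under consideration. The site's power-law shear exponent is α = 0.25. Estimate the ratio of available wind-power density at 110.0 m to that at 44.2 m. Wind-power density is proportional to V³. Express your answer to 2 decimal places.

1.98

Speed ratio: V_B/V_A = (z_B/z_A)^α = (110.0/44.2)^0.25 = (2.4887)^0.25 = 1.25601
Power-density ratio: P_B/P_A = (V_B/V_A)³ = (1.25601)³ = 1.98143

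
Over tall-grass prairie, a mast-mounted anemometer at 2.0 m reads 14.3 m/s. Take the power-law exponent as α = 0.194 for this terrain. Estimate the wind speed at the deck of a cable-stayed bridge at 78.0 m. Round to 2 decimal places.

29.11 m/s

Power-law profile: V₂ = V₁ · (z₂/z₁)^α
V₂ = 14.3 × (78.0/2.0)^0.194 = 14.3 × (39.0000)^0.194
    = 14.3 × 2.0355 = 29.1073 m/s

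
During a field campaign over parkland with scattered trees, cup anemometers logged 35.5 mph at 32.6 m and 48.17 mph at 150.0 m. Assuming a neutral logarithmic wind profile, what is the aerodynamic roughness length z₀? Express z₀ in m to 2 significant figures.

z₀ ≈ 0.45 m

Log law: V(z) ∝ ln(z/z₀). With r = V₁/V₂ = 35.5/48.17 = 0.73697,
r · ln(z₂/z₀) = ln(z₁/z₀) ⇒ ln z₀ = (ln z₁ − r·ln z₂)/(1 − r)
ln z₀ = (3.48431 − 0.73697×5.01064) / 0.26303 = -0.7923
z₀ = exp(-0.7923) = 0.4528 m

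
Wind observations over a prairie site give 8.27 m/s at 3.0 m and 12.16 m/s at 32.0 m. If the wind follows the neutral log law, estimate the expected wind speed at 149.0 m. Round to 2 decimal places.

Log law: V ∝ ln(z/z₀). From the pair, with r = V₁/V₂ = 0.68010,
ln z₀ = (ln z₁ − r·ln z₂)/(1 − r) = (1.0986 − 0.68010×3.4657)/0.31990 = -3.9338 → z₀ = 0.01957 m
V₃ = V₁ · ln(z₃/z₀)/ln(z₁/z₀) = 8.27 × 8.9378/5.0324 = 14.6878 m/s

14.69 m/s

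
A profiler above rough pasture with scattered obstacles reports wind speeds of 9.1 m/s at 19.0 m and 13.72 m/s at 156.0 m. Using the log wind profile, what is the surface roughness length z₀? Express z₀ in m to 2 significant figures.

z₀ ≈ 0.30 m

Log law: V(z) ∝ ln(z/z₀). With r = V₁/V₂ = 9.1/13.72 = 0.66327,
r · ln(z₂/z₀) = ln(z₁/z₀) ⇒ ln z₀ = (ln z₁ − r·ln z₂)/(1 − r)
ln z₀ = (2.94444 − 0.66327×5.04986) / 0.33673 = -1.2026
z₀ = exp(-1.2026) = 0.3004 m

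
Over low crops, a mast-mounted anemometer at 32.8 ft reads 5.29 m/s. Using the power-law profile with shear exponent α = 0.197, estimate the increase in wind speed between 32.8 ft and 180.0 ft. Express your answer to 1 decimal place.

Power law: V₂ = V₁ · (z₂/z₁)^α = 5.29 × (5.4878)^0.197 = 7.3980 m/s
ΔV = 7.3980 − 5.29 = 2.1080 m/s

2.1 m/s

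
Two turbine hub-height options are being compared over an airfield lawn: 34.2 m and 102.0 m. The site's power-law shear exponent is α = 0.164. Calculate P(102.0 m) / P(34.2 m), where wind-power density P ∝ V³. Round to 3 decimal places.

1.712

Speed ratio: V_B/V_A = (z_B/z_A)^α = (102.0/34.2)^0.164 = (2.9825)^0.164 = 1.19627
Power-density ratio: P_B/P_A = (V_B/V_A)³ = (1.19627)³ = 1.71195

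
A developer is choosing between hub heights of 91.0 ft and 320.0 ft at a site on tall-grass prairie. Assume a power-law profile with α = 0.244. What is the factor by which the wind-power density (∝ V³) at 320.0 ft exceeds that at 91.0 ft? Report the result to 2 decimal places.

Speed ratio: V_B/V_A = (z_B/z_A)^α = (320.0/91.0)^0.244 = (3.5165)^0.244 = 1.35910
Power-density ratio: P_B/P_A = (V_B/V_A)³ = (1.35910)³ = 2.51045

2.51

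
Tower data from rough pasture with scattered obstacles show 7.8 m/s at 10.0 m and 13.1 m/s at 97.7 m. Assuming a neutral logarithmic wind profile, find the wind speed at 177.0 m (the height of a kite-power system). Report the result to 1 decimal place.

Log law: V ∝ ln(z/z₀). From the pair, with r = V₁/V₂ = 0.59542,
ln z₀ = (ln z₁ − r·ln z₂)/(1 − r) = (2.3026 − 0.59542×4.5819)/0.40458 = -1.0519 → z₀ = 0.3493 m
V₃ = V₁ · ln(z₃/z₀)/ln(z₁/z₀) = 7.8 × 6.2280/3.3545 = 14.4818 m/s

14.5 m/s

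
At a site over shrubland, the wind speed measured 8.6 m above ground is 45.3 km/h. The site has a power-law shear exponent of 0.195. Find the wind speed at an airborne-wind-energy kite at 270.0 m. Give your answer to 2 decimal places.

Power-law profile: V₂ = V₁ · (z₂/z₁)^α
V₂ = 45.3 × (270.0/8.6)^0.195 = 45.3 × (31.3953)^0.195
    = 45.3 × 1.9583 = 88.7129 km/h

88.71 km/h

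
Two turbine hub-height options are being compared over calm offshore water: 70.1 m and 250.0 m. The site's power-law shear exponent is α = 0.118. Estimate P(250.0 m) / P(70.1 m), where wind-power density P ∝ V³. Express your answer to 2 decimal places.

1.57

Speed ratio: V_B/V_A = (z_B/z_A)^α = (250.0/70.1)^0.118 = (3.5663)^0.118 = 1.16188
Power-density ratio: P_B/P_A = (V_B/V_A)³ = (1.16188)³ = 1.56851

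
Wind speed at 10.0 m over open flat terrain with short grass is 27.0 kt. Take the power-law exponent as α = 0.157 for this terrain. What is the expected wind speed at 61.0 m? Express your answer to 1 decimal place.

35.9 kt

Power-law profile: V₂ = V₁ · (z₂/z₁)^α
V₂ = 27.0 × (61.0/10.0)^0.157 = 27.0 × (6.1000)^0.157
    = 27.0 × 1.3283 = 35.8642 kt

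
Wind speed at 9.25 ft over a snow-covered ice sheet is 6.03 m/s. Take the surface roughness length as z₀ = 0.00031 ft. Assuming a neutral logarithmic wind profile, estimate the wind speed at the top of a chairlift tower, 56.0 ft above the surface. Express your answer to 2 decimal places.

Log law: V(z) ∝ ln(z/z₀), so V₂/V₁ = ln(z₂/z₀) / ln(z₁/z₀).
ln(56.0/0.00031) = 12.1043, ln(9.25/0.00031) = 10.3036
V₂ = 6.03 × 12.1043/10.3036 = 6.03 × 1.1748 = 7.0838 m/s

7.08 m/s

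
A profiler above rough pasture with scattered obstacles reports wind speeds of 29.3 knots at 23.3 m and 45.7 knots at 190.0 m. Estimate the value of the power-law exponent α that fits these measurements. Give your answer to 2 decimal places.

α ≈ 0.21

Power law: V₂/V₁ = (z₂/z₁)^α ⇒ α = ln(V₂/V₁) / ln(z₂/z₁)
α = ln(45.7/29.3) / ln(190.0/23.3) = ln(1.5597) / ln(8.1545)
  = 0.44451 / 2.09857 = 0.21182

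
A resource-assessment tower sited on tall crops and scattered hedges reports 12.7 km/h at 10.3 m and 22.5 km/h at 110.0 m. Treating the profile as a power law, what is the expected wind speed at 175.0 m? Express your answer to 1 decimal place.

25.2 km/h

First find α: α = ln(V₂/V₁)/ln(z₂/z₁) = ln(22.5/12.7)/ln(110.0/10.3) = 0.57191/2.36834 = 0.2415
Extrapolate from 110.0 m to 175.0 m: V₃ = 22.5 × (175.0/110.0)^0.2415 = 22.5 × 1.1186 = 25.1696 km/h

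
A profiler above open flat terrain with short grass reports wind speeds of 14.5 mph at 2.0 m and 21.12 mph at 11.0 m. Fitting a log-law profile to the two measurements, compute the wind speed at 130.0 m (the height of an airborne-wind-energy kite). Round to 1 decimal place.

30.7 mph

Log law: V ∝ ln(z/z₀). From the pair, with r = V₁/V₂ = 0.68655,
ln z₀ = (ln z₁ − r·ln z₂)/(1 − r) = (0.6931 − 0.68655×2.3979)/0.31345 = -3.0408 → z₀ = 0.04780 m
V₃ = V₁ · ln(z₃/z₀)/ln(z₁/z₀) = 14.5 × 7.9084/3.7340 = 30.7103 mph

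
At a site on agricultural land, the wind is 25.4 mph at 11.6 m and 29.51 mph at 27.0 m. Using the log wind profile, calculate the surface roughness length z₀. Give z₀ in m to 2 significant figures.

Log law: V(z) ∝ ln(z/z₀). With r = V₁/V₂ = 25.4/29.51 = 0.86073,
r · ln(z₂/z₀) = ln(z₁/z₀) ⇒ ln z₀ = (ln z₁ − r·ln z₂)/(1 − r)
ln z₀ = (2.45101 − 0.86073×3.29584) / 0.13927 = -2.7701
z₀ = exp(-2.7701) = 0.06266 m

z₀ ≈ 0.063 m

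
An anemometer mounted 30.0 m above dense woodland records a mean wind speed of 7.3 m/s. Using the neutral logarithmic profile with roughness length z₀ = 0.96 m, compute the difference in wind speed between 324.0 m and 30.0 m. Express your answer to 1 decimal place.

5.0 m/s

Log law: V₂ = V₁ · ln(z₂/z₀)/ln(z₁/z₀) = 7.3 × 5.8216/3.4420 = 12.3467 m/s
ΔV = 12.3467 − 7.3 = 5.0467 m/s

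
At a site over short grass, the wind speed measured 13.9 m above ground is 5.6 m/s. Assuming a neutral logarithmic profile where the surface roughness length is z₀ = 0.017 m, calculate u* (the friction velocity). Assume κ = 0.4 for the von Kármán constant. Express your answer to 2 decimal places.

u* ≈ 0.33 m/s

Log law: V(z) = (u*/κ) · ln(z/z₀) ⇒ u* = κ · V / ln(z/z₀)
u* = 0.4 × 5.6 / ln(13.9/0.017) = 0.4 × 5.6 / 6.7064
   = 2.2400 / 6.7064 = 0.3340 m/s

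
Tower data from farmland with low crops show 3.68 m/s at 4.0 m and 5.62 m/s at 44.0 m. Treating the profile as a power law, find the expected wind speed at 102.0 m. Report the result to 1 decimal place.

6.5 m/s

First find α: α = ln(V₂/V₁)/ln(z₂/z₁) = ln(5.62/3.68)/ln(44.0/4.0) = 0.42342/2.39790 = 0.1766
Extrapolate from 44.0 m to 102.0 m: V₃ = 5.62 × (102.0/44.0)^0.1766 = 5.62 × 1.1601 = 6.5195 m/s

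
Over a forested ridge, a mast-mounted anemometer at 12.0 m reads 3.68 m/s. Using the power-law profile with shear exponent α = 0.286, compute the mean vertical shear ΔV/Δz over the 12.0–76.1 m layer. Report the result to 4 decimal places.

Power law: V₂ = V₁ · (z₂/z₁)^α = 3.68 × (6.3417)^0.286 = 6.2413 m/s
ΔV/Δz = (6.2413 − 3.68)/(76.1 − 12.0) = 2.5613/64.1000 = 0.03996 m/s/m

0.0400 m/s/m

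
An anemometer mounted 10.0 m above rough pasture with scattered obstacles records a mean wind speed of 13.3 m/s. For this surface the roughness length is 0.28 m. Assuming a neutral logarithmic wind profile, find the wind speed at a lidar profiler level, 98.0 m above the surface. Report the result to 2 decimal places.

Log law: V(z) ∝ ln(z/z₀), so V₂/V₁ = ln(z₂/z₀) / ln(z₁/z₀).
ln(98.0/0.28) = 5.8579, ln(10.0/0.28) = 3.5756
V₂ = 13.3 × 5.8579/3.5756 = 13.3 × 1.6383 = 21.7898 m/s

21.79 m/s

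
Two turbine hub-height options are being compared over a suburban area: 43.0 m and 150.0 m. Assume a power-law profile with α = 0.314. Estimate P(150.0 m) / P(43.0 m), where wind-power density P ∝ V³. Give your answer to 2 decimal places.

3.24

Speed ratio: V_B/V_A = (z_B/z_A)^α = (150.0/43.0)^0.314 = (3.4884)^0.314 = 1.48042
Power-density ratio: P_B/P_A = (V_B/V_A)³ = (1.48042)³ = 3.24452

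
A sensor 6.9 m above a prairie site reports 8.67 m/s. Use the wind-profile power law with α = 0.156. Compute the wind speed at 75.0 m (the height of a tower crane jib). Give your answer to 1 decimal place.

Power-law profile: V₂ = V₁ · (z₂/z₁)^α
V₂ = 8.67 × (75.0/6.9)^0.156 = 8.67 × (10.8696)^0.156
    = 8.67 × 1.4509 = 12.5796 m/s

12.6 m/s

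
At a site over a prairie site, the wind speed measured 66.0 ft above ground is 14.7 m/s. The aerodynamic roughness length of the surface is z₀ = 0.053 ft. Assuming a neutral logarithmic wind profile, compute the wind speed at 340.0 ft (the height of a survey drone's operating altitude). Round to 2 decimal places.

Log law: V(z) ∝ ln(z/z₀), so V₂/V₁ = ln(z₂/z₀) / ln(z₁/z₀).
ln(340.0/0.053) = 8.7664, ln(66.0/0.053) = 7.1271
V₂ = 14.7 × 8.7664/7.1271 = 14.7 × 1.2300 = 18.0811 m/s

18.08 m/s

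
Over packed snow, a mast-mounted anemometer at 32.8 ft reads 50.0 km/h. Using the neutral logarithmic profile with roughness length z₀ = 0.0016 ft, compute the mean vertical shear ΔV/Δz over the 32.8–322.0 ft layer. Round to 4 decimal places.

0.0398 km/h/ft

Log law: V₂ = V₁ · ln(z₂/z₀)/ln(z₁/z₀) = 50.0 × 12.2123/9.9282 = 61.5032 km/h
ΔV/Δz = (61.5032 − 50.0)/(322.0 − 32.8) = 11.5032/289.2000 = 0.03978 km/h/ft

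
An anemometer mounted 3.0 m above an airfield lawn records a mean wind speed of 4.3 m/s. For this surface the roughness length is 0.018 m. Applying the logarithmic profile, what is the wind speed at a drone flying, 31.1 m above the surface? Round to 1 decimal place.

Log law: V(z) ∝ ln(z/z₀), so V₂/V₁ = ln(z₂/z₀) / ln(z₁/z₀).
ln(31.1/0.018) = 7.4546, ln(3.0/0.018) = 5.1160
V₂ = 4.3 × 7.4546/5.1160 = 4.3 × 1.4571 = 6.2656 m/s

6.3 m/s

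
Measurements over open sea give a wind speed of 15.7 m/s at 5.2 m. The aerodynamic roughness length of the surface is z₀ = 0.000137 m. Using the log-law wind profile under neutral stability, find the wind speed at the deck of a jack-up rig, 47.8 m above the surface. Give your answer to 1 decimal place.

19.0 m/s

Log law: V(z) ∝ ln(z/z₀), so V₂/V₁ = ln(z₂/z₀) / ln(z₁/z₀).
ln(47.8/0.000137) = 12.7626, ln(5.2/0.000137) = 10.5442
V₂ = 15.7 × 12.7626/10.5442 = 15.7 × 1.2104 = 19.0031 m/s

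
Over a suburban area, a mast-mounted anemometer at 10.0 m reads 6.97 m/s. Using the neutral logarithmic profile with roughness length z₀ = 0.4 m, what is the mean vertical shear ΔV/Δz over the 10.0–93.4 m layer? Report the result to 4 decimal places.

0.0580 m/s/m

Log law: V₂ = V₁ · ln(z₂/z₀)/ln(z₁/z₀) = 6.97 × 5.4532/3.2189 = 11.8081 m/s
ΔV/Δz = (11.8081 − 6.97)/(93.4 − 10.0) = 4.8381/83.4000 = 0.05801 m/s/m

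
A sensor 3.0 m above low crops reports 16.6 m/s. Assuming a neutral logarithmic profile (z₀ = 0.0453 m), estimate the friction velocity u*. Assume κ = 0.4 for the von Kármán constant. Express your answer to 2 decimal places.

Log law: V(z) = (u*/κ) · ln(z/z₀) ⇒ u* = κ · V / ln(z/z₀)
u* = 0.4 × 16.6 / ln(3.0/0.0453) = 0.4 × 16.6 / 4.1931
   = 6.6400 / 4.1931 = 1.5836 m/s

u* ≈ 1.58 m/s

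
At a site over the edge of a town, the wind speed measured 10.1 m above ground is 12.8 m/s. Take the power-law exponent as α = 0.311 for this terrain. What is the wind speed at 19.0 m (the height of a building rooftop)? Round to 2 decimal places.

15.58 m/s

Power-law profile: V₂ = V₁ · (z₂/z₁)^α
V₂ = 12.8 × (19.0/10.1)^0.311 = 12.8 × (1.8812)^0.311
    = 12.8 × 1.2172 = 15.5797 m/s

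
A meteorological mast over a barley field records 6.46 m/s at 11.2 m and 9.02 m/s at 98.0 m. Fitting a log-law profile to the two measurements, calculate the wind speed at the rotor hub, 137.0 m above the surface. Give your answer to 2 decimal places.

Log law: V ∝ ln(z/z₀). From the pair, with r = V₁/V₂ = 0.71619,
ln z₀ = (ln z₁ − r·ln z₂)/(1 − r) = (2.4159 − 0.71619×4.5850)/0.28381 = -3.0576 → z₀ = 0.04700 m
V₃ = V₁ · ln(z₃/z₀)/ln(z₁/z₀) = 6.46 × 7.9775/5.4735 = 9.4154 m/s

9.42 m/s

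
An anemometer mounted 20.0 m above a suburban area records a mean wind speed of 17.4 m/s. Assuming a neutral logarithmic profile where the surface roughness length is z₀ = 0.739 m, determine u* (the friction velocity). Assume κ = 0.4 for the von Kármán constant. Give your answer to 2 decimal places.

u* ≈ 2.11 m/s

Log law: V(z) = (u*/κ) · ln(z/z₀) ⇒ u* = κ · V / ln(z/z₀)
u* = 0.4 × 17.4 / ln(20.0/0.739) = 0.4 × 17.4 / 3.2982
   = 6.9600 / 3.2982 = 2.1102 m/s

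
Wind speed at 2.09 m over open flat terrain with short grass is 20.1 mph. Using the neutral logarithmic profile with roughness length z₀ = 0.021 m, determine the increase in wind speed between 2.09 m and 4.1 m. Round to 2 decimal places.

2.94 mph

Log law: V₂ = V₁ · ln(z₂/z₀)/ln(z₁/z₀) = 20.1 × 5.2742/4.6004 = 23.0441 mph
ΔV = 23.0441 − 20.1 = 2.9441 mph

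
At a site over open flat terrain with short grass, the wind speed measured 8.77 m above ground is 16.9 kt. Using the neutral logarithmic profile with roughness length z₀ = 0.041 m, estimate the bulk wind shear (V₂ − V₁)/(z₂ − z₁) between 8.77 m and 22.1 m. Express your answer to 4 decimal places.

Log law: V₂ = V₁ · ln(z₂/z₀)/ln(z₁/z₀) = 16.9 × 6.2898/5.3655 = 19.8111 kt
ΔV/Δz = (19.8111 − 16.9)/(22.1 − 8.77) = 2.9111/13.3300 = 0.21839 kt/m

0.2184 kt/m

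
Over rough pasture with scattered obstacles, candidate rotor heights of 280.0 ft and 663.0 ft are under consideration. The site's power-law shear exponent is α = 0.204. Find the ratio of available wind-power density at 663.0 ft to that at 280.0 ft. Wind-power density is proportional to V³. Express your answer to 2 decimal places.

Speed ratio: V_B/V_A = (z_B/z_A)^α = (663.0/280.0)^0.204 = (2.3679)^0.204 = 1.19225
Power-density ratio: P_B/P_A = (V_B/V_A)³ = (1.19225)³ = 1.69475

1.69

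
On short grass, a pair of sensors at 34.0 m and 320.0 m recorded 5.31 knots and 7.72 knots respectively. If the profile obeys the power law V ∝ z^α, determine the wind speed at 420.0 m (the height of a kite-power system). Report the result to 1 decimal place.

8.1 knots

First find α: α = ln(V₂/V₁)/ln(z₂/z₁) = ln(7.72/5.31)/ln(320.0/34.0) = 0.37422/2.24196 = 0.1669
Extrapolate from 320.0 m to 420.0 m: V₃ = 7.72 × (420.0/320.0)^0.1669 = 7.72 × 1.0464 = 8.0785 knots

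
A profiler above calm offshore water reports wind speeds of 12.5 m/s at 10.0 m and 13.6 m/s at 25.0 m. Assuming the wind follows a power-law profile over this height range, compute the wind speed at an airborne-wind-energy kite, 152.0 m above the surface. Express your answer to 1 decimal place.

First find α: α = ln(V₂/V₁)/ln(z₂/z₁) = ln(13.6/12.5)/ln(25.0/10.0) = 0.08434/0.91629 = 0.0920
Extrapolate from 25.0 m to 152.0 m: V₃ = 13.6 × (152.0/25.0)^0.0920 = 13.6 × 1.1807 = 16.0581 m/s

16.1 m/s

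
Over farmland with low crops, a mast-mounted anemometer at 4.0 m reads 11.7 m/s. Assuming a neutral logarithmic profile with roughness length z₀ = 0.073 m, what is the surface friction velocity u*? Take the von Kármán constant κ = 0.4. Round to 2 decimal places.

u* ≈ 1.17 m/s

Log law: V(z) = (u*/κ) · ln(z/z₀) ⇒ u* = κ · V / ln(z/z₀)
u* = 0.4 × 11.7 / ln(4.0/0.073) = 0.4 × 11.7 / 4.0036
   = 4.6800 / 4.0036 = 1.1690 m/s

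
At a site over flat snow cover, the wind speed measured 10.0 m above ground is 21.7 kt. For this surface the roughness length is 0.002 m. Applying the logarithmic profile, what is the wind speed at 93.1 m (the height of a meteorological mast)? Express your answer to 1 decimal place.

27.4 kt

Log law: V(z) ∝ ln(z/z₀), so V₂/V₁ = ln(z₂/z₀) / ln(z₁/z₀).
ln(93.1/0.002) = 10.7483, ln(10.0/0.002) = 8.5172
V₂ = 21.7 × 10.7483/8.5172 = 21.7 × 1.2620 = 27.3843 kt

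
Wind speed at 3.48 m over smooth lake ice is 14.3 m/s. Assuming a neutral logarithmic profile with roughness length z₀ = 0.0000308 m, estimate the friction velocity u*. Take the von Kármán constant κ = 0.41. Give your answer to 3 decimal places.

u* ≈ 0.504 m/s

Log law: V(z) = (u*/κ) · ln(z/z₀) ⇒ u* = κ · V / ln(z/z₀)
u* = 0.41 × 14.3 / ln(3.48/0.0000308) = 0.41 × 14.3 / 11.6350
   = 5.8630 / 11.6350 = 0.5039 m/s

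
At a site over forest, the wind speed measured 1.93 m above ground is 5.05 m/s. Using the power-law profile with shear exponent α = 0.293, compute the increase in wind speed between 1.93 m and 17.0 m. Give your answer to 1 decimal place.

4.5 m/s

Power law: V₂ = V₁ · (z₂/z₁)^α = 5.05 × (8.8083)^0.293 = 9.5531 m/s
ΔV = 9.5531 − 5.05 = 4.5031 m/s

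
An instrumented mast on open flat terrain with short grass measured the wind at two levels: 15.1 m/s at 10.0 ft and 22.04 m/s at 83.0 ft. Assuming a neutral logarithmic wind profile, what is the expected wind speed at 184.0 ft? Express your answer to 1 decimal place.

Log law: V ∝ ln(z/z₀). From the pair, with r = V₁/V₂ = 0.68512,
ln z₀ = (ln z₁ − r·ln z₂)/(1 − r) = (2.3026 − 0.68512×4.4188)/0.31488 = -2.3019 → z₀ = 0.1001 ft
V₃ = V₁ · ln(z₃/z₀)/ln(z₁/z₀) = 15.1 × 7.5169/4.6045 = 24.6507 m/s

24.7 m/s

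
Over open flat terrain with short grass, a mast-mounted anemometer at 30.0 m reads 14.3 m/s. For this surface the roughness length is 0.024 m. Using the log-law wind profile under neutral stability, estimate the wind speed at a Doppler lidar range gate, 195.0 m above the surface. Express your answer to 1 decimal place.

18.1 m/s

Log law: V(z) ∝ ln(z/z₀), so V₂/V₁ = ln(z₂/z₀) / ln(z₁/z₀).
ln(195.0/0.024) = 9.0027, ln(30.0/0.024) = 7.1309
V₂ = 14.3 × 9.0027/7.1309 = 14.3 × 1.2625 = 18.0536 m/s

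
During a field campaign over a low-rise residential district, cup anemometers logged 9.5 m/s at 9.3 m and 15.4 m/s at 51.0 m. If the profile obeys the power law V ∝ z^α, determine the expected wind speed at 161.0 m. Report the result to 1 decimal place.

First find α: α = ln(V₂/V₁)/ln(z₂/z₁) = ln(15.4/9.5)/ln(51.0/9.3) = 0.48308/1.70181 = 0.2839
Extrapolate from 51.0 m to 161.0 m: V₃ = 15.4 × (161.0/51.0)^0.2839 = 15.4 × 1.3859 = 21.3422 m/s

21.3 m/s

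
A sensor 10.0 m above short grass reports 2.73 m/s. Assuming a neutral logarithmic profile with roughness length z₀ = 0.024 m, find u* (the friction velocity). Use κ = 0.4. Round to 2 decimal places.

Log law: V(z) = (u*/κ) · ln(z/z₀) ⇒ u* = κ · V / ln(z/z₀)
u* = 0.4 × 2.73 / ln(10.0/0.024) = 0.4 × 2.73 / 6.0323
   = 1.0920 / 6.0323 = 0.1810 m/s

u* ≈ 0.18 m/s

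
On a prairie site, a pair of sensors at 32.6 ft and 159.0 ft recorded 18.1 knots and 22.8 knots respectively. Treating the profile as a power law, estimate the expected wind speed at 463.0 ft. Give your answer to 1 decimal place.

First find α: α = ln(V₂/V₁)/ln(z₂/z₁) = ln(22.8/18.1)/ln(159.0/32.6) = 0.23085/1.58459 = 0.1457
Extrapolate from 159.0 ft to 463.0 ft: V₃ = 22.8 × (463.0/159.0)^0.1457 = 22.8 × 1.1685 = 26.6415 knots

26.6 knots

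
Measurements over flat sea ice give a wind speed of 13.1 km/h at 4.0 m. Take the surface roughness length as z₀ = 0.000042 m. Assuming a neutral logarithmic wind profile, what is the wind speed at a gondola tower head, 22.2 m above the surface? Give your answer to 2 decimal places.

15.06 km/h

Log law: V(z) ∝ ln(z/z₀), so V₂/V₁ = ln(z₂/z₀) / ln(z₁/z₀).
ln(22.2/0.000042) = 13.1779, ln(4.0/0.000042) = 11.4641
V₂ = 13.1 × 13.1779/11.4641 = 13.1 × 1.1495 = 15.0583 km/h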